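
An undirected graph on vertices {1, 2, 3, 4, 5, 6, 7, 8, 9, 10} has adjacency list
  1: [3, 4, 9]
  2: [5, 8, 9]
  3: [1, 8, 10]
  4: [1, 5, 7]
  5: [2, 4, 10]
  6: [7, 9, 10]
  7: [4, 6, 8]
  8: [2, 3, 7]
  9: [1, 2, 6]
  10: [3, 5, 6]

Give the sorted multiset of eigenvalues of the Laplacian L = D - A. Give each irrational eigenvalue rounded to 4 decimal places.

[0, 2, 2, 2, 2, 2, 5, 5, 5, 5]

Each diagonal entry of L is the vertex degree and each off-diagonal entry is -1 where an edge is present, 0 otherwise; in the order [1, 2, 3, 4, 5, 6, 7, 8, 9, 10] the diagonal is [3, 3, 3, 3, 3, 3, 3, 3, 3, 3]. Since every row of L sums to 0, the all-ones vector is in the kernel and 0 is an eigenvalue. There is one zero in the spectrum, matching the 1 component. The eigenvalues sum to 30, which equals trace(L) = 2|E|.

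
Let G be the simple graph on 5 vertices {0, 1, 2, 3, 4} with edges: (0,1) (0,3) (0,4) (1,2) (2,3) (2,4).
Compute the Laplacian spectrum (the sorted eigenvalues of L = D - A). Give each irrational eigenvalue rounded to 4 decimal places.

Reading degrees in the order [0, 1, 2, 3, 4] gives [3, 2, 3, 2, 2]; set D = diag(3, 2, 3, 2, 2) and form L = D - A. L is symmetric positive semidefinite, so every eigenvalue is real and nonnegative. The largest eigenvalue, 5, is at most the vertex count 5. The eigenvalues sum to 12, which equals trace(L) = 2|E|.

[0, 2, 2, 3, 5]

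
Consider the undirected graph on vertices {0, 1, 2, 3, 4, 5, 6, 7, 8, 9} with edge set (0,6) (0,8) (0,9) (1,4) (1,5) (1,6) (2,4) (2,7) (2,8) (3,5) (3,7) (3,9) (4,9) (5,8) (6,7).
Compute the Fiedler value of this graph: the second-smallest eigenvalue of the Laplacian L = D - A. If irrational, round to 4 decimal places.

2

With the vertex order [0, 1, 2, 3, 4, 5, 6, 7, 8, 9], the degrees are [3, 3, 3, 3, 3, 3, 3, 3, 3, 3], giving D = diag(3, 3, 3, 3, 3, 3, 3, 3, 3, 3) and L = D - A. Computing the eigenvalues of L and sorting gives [0, 2, 2, 2, 2, 2, 5, 5, 5, 5]. The Fiedler value lambda_2 = 2 is strictly positive, so the graph is connected. The largest eigenvalue, 5, is at most the vertex count 10.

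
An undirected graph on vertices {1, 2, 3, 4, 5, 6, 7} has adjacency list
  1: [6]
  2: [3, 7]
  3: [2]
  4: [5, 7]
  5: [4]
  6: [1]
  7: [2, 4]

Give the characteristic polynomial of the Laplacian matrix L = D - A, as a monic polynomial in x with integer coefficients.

Reading degrees in the order [1, 2, 3, 4, 5, 6, 7] gives [1, 2, 1, 2, 1, 1, 2]; set D = diag(1, 2, 1, 2, 1, 1, 2) and form L = D - A. L has integer entries, so p(x) = det(xI - L) has integer coefficients. Expanding the determinant yields x^7 - 10x^6 + 37x^5 - 62x^4 + 45x^3 - 10x^2. The constant term is 0 because L is singular (the all-ones vector lies in its kernel).

x^7 - 10x^6 + 37x^5 - 62x^4 + 45x^3 - 10x^2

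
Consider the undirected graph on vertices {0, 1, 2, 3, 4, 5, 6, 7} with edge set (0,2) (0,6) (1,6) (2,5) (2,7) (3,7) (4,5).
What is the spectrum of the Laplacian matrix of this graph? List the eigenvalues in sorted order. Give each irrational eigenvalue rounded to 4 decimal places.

Each diagonal entry of L is the vertex degree and each off-diagonal entry is -1 where an edge is present, 0 otherwise; in the order [0, 1, 2, 3, 4, 5, 6, 7] the diagonal is [2, 1, 3, 1, 1, 2, 2, 2]. Diagonalising L (or applying a numerical eigensolver to the 8x8 matrix) gives the spectrum above. There is one zero in the spectrum, matching the 1 component. By the matrix-tree theorem the graph has (1/8) * product of the nonzero eigenvalues = 1 spanning tree.

[0, 0.2434, 0.3820, 1.1798, 2, 2.6180, 3.1386, 4.4383]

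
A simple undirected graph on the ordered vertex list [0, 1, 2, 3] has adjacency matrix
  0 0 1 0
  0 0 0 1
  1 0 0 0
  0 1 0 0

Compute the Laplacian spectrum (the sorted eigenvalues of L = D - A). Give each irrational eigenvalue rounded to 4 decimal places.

[0, 0, 2, 2]

Reading degrees in the order [0, 1, 2, 3] gives [1, 1, 1, 1]; set D = diag(1, 1, 1, 1) and form L = D - A. Since every row of L sums to 0, the all-ones vector is in the kernel and 0 is an eigenvalue. The 2 zero eigenvalues correspond to the 2 connected components. The eigenvalues sum to 4, which equals trace(L) = 2|E|. The largest eigenvalue, 2, is at most the vertex count 4.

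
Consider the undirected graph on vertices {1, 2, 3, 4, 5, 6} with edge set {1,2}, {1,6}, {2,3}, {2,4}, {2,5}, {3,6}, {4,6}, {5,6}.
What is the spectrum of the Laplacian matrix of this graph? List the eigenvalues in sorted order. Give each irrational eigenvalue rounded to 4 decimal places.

With the vertex order [1, 2, 3, 4, 5, 6], the degrees are [2, 4, 2, 2, 2, 4], giving D = diag(2, 4, 2, 2, 2, 4) and L = D - A. Diagonalising L (or applying a numerical eigensolver to the 6x6 matrix) gives the spectrum above.

[0, 2, 2, 2, 4, 6]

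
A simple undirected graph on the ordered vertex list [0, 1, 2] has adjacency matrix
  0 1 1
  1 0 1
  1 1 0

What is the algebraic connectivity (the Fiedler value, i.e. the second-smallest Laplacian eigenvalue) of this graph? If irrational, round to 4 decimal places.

3

Reading degrees in the order [0, 1, 2] gives [2, 2, 2]; set D = diag(2, 2, 2) and form L = D - A. The smallest Laplacian eigenvalue is always 0. The next one, lambda_2 = 3, measures how hard the graph is to disconnect: larger values mean better connectivity.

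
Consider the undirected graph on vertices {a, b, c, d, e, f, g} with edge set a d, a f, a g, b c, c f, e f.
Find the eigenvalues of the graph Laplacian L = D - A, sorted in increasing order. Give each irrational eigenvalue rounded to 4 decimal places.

[0, 0.3217, 0.6802, 1, 2.1397, 3.2297, 4.6287]

Reading degrees in the order [a, b, c, d, e, f, g] gives [3, 1, 2, 1, 1, 3, 1]; set D = diag(3, 1, 2, 1, 1, 3, 1) and form L = D - A. Diagonalising L (or applying a numerical eigensolver to the 7x7 matrix) gives the spectrum above. The eigenvalues sum to 12, which equals trace(L) = 2|E|. The largest eigenvalue, 4.6287, is at most the vertex count 7.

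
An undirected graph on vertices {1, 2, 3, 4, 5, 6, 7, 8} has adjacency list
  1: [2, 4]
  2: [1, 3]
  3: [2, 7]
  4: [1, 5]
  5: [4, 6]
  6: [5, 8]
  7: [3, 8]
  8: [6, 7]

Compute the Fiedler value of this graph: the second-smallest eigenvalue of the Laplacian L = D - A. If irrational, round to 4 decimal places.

0.5858

Each diagonal entry of L is the vertex degree and each off-diagonal entry is -1 where an edge is present, 0 otherwise; in the order [1, 2, 3, 4, 5, 6, 7, 8] the diagonal is [2, 2, 2, 2, 2, 2, 2, 2]. The sorted Laplacian eigenvalues are [0, 0.5858, 0.5858, 2, 2, 3.4142, 3.4142, 4]; the algebraic connectivity is the second entry, 0.5858. The largest eigenvalue, 4, is at most the vertex count 8.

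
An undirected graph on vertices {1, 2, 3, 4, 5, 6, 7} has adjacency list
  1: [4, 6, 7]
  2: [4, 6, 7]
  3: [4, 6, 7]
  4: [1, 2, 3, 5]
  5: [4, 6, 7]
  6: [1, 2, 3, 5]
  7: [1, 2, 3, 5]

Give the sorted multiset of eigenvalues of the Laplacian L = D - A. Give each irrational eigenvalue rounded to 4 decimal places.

[0, 3, 3, 3, 4, 4, 7]

With the vertex order [1, 2, 3, 4, 5, 6, 7], the degrees are [3, 3, 3, 4, 3, 4, 4], giving D = diag(3, 3, 3, 4, 3, 4, 4) and L = D - A. Diagonalising L (or applying a numerical eigensolver to the 7x7 matrix) gives the spectrum above. The single zero eigenvalue shows the graph is connected. There is one zero in the spectrum, matching the 1 component. The eigenvalues sum to 24, which equals trace(L) = 2|E|.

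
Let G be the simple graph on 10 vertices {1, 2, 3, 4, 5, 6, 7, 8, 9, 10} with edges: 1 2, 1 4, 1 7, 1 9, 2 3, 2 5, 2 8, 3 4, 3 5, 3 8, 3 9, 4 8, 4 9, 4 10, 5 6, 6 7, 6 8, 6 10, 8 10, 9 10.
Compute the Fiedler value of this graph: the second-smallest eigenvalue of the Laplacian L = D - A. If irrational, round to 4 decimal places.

Reading degrees in the order [1, 2, 3, 4, 5, 6, 7, 8, 9, 10] gives [4, 4, 5, 5, 3, 4, 2, 5, 4, 4]; set D = diag(4, 4, 5, 5, 3, 4, 2, 5, 4, 4) and form L = D - A. The smallest Laplacian eigenvalue is always 0. The next one, lambda_2 = 1.6205, measures how hard the graph is to disconnect: larger values mean better connectivity. The largest eigenvalue, 6.9436, is at most the vertex count 10.

1.6205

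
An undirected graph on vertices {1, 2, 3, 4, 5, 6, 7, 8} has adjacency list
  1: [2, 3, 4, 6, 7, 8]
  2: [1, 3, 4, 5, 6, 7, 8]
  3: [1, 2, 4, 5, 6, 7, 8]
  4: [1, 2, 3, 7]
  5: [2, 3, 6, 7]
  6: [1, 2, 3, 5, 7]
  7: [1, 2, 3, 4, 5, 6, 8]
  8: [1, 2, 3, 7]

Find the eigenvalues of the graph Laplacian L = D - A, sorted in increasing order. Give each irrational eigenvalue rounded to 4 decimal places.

With the vertex order [1, 2, 3, 4, 5, 6, 7, 8], the degrees are [6, 7, 7, 4, 4, 5, 7, 4], giving D = diag(6, 7, 7, 4, 4, 5, 7, 4) and L = D - A. The multiplicity of 0 as a Laplacian eigenvalue equals the number of connected components. The eigenvalues sum to 44, which equals trace(L) = 2|E|.

[0, 3.5188, 4, 5.3111, 7.1701, 8, 8, 8]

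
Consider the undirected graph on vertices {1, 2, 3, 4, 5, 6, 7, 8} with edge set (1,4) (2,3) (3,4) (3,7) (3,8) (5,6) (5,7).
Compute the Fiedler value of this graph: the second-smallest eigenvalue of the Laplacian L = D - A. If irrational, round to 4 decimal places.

Each diagonal entry of L is the vertex degree and each off-diagonal entry is -1 where an edge is present, 0 otherwise; in the order [1, 2, 3, 4, 5, 6, 7, 8] the diagonal is [1, 1, 4, 2, 2, 1, 2, 1]. The sorted Laplacian eigenvalues are [0, 0.2538, 0.5472, 1, 1.4689, 2.4066, 3.1504, 5.1732]; the algebraic connectivity is the second entry, 0.2538. There is one zero in the spectrum, matching the 1 component. The eigenvalues sum to 14, which equals trace(L) = 2|E|.

0.2538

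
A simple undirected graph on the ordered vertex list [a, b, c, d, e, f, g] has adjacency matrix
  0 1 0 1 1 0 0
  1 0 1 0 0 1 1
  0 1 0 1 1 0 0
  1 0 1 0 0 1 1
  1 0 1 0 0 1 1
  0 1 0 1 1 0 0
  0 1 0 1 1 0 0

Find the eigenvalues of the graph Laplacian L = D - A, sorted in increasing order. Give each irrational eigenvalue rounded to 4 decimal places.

[0, 3, 3, 3, 4, 4, 7]

With the vertex order [a, b, c, d, e, f, g], the degrees are [3, 4, 3, 4, 4, 3, 3], giving D = diag(3, 4, 3, 4, 4, 3, 3) and L = D - A. Diagonalising L (or applying a numerical eigensolver to the 7x7 matrix) gives the spectrum above. The single zero eigenvalue shows the graph is connected.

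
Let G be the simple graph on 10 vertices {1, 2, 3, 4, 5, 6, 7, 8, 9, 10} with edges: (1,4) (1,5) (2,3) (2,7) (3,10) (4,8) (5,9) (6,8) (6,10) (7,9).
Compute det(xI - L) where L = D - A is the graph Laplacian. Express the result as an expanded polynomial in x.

Reading degrees in the order [1, 2, 3, 4, 5, 6, 7, 8, 9, 10] gives [2, 2, 2, 2, 2, 2, 2, 2, 2, 2]; set D = diag(2, 2, 2, 2, 2, 2, 2, 2, 2, 2) and form L = D - A. L has integer entries, so p(x) = det(xI - L) has integer coefficients. Expanding the determinant yields x^10 - 20x^9 + 170x^8 - 800x^7 + 2275x^6 - 4004x^5 + 4290x^4 - 2640x^3 + 825x^2 - 100x. Since p(0) = det(-L) = 0, x divides p(x).

x^10 - 20x^9 + 170x^8 - 800x^7 + 2275x^6 - 4004x^5 + 4290x^4 - 2640x^3 + 825x^2 - 100x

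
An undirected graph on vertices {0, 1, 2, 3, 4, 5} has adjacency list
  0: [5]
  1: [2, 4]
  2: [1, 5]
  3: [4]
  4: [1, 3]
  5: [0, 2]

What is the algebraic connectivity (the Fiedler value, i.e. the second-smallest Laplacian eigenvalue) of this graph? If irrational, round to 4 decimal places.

0.2679

Each diagonal entry of L is the vertex degree and each off-diagonal entry is -1 where an edge is present, 0 otherwise; in the order [0, 1, 2, 3, 4, 5] the diagonal is [1, 2, 2, 1, 2, 2]. The smallest Laplacian eigenvalue is always 0. The next one, lambda_2 = 0.2679, measures how hard the graph is to disconnect: larger values mean better connectivity.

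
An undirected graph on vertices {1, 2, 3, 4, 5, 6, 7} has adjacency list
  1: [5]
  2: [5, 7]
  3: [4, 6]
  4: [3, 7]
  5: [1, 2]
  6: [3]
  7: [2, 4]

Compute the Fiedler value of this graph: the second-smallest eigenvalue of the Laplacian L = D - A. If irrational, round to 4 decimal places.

Reading degrees in the order [1, 2, 3, 4, 5, 6, 7] gives [1, 2, 2, 2, 2, 1, 2]; set D = diag(1, 2, 2, 2, 2, 1, 2) and form L = D - A. The sorted Laplacian eigenvalues are [0, 0.1981, 0.7530, 1.5550, 2.4450, 3.2470, 3.8019]; the algebraic connectivity is the second entry, 0.1981. There is one zero in the spectrum, matching the 1 component. By the matrix-tree theorem the graph has (1/7) * product of the nonzero eigenvalues = 1 spanning tree.

0.1981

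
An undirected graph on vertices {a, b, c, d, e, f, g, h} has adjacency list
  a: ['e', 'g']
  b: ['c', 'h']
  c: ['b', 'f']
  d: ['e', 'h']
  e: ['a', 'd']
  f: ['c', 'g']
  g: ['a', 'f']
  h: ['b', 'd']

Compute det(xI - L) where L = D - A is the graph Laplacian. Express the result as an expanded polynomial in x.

Each diagonal entry of L is the vertex degree and each off-diagonal entry is -1 where an edge is present, 0 otherwise; in the order [a, b, c, d, e, f, g, h] the diagonal is [2, 2, 2, 2, 2, 2, 2, 2]. Computing det(xI - L) by cofactor expansion (or equivalently via sum-over-permutations) gives x^8 - 16x^7 + 104x^6 - 352x^5 + 660x^4 - 672x^3 + 336x^2 - 64x. Since p(0) = det(-L) = 0, x divides p(x). The eigenvalues sum to 16, which equals trace(L) = 2|E|. By the matrix-tree theorem the graph has (1/8) * product of the nonzero eigenvalues = 8 spanning trees.

x^8 - 16x^7 + 104x^6 - 352x^5 + 660x^4 - 672x^3 + 336x^2 - 64x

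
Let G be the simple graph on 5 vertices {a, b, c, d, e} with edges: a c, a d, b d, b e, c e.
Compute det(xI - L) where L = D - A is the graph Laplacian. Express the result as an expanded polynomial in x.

x^5 - 10x^4 + 35x^3 - 50x^2 + 25x

With the vertex order [a, b, c, d, e], the degrees are [2, 2, 2, 2, 2], giving D = diag(2, 2, 2, 2, 2) and L = D - A. Computing det(xI - L) by cofactor expansion (or equivalently via sum-over-permutations) gives x^5 - 10x^4 + 35x^3 - 50x^2 + 25x. The coefficient of x^4 equals -trace(L) = -10, matching the sum of degrees. There is one zero in the spectrum, matching the 1 component. By the matrix-tree theorem the graph has (1/5) * product of the nonzero eigenvalues = 5 spanning trees.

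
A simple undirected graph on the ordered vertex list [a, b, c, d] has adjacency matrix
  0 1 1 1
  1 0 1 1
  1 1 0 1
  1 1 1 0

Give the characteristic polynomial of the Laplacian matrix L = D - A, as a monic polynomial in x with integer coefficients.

x^4 - 12x^3 + 48x^2 - 64x

Each diagonal entry of L is the vertex degree and each off-diagonal entry is -1 where an edge is present, 0 otherwise; in the order [a, b, c, d] the diagonal is [3, 3, 3, 3]. L has integer entries, so p(x) = det(xI - L) has integer coefficients. Expanding the determinant yields x^4 - 12x^3 + 48x^2 - 64x. The coefficient of x^3 equals -trace(L) = -12, matching the sum of degrees. By the matrix-tree theorem the graph has (1/4) * product of the nonzero eigenvalues = 16 spanning trees.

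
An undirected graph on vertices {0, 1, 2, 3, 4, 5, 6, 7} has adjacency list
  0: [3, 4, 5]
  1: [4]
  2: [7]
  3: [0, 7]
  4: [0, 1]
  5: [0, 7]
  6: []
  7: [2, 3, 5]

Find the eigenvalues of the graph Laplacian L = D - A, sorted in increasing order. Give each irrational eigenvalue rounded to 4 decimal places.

Each diagonal entry of L is the vertex degree and each off-diagonal entry is -1 where an edge is present, 0 otherwise; in the order [0, 1, 2, 3, 4, 5, 6, 7] the diagonal is [3, 1, 1, 2, 2, 2, 0, 3]. The multiplicity of 0 as a Laplacian eigenvalue equals the number of connected components. The 2 zero eigenvalues correspond to the 2 connected components. There are 2 zeros in the spectrum, matching the 2 components.

[0, 0, 0.3588, 1, 2, 2.2763, 3.5892, 4.7757]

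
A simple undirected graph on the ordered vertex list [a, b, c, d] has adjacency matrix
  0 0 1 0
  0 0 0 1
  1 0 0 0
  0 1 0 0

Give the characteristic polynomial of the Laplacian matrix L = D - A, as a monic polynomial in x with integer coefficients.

x^4 - 4x^3 + 4x^2

With the vertex order [a, b, c, d], the degrees are [1, 1, 1, 1], giving D = diag(1, 1, 1, 1) and L = D - A. Computing det(xI - L) by cofactor expansion (or equivalently via sum-over-permutations) gives x^4 - 4x^3 + 4x^2. The coefficient of x^3 equals -trace(L) = -4, matching the sum of degrees. There are 2 zeros in the spectrum, matching the 2 components.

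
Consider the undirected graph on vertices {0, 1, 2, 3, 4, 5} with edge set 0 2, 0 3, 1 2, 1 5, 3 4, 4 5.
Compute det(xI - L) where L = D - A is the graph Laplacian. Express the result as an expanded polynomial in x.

x^6 - 12x^5 + 54x^4 - 112x^3 + 105x^2 - 36x

Each diagonal entry of L is the vertex degree and each off-diagonal entry is -1 where an edge is present, 0 otherwise; in the order [0, 1, 2, 3, 4, 5] the diagonal is [2, 2, 2, 2, 2, 2]. The eigenvalues of L are [0, 1, 1, 3, 3, 4]; the characteristic polynomial is the product of (x - lambda_i), which multiplies out to x^6 - 12x^5 + 54x^4 - 112x^3 + 105x^2 - 36x. The coefficient of x^5 equals -trace(L) = -12, matching the sum of degrees.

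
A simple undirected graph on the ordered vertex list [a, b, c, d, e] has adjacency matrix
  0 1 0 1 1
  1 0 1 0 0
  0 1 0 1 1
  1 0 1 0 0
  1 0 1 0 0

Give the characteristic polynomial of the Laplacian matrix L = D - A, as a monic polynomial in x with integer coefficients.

x^5 - 12x^4 + 51x^3 - 92x^2 + 60x

With the vertex order [a, b, c, d, e], the degrees are [3, 2, 3, 2, 2], giving D = diag(3, 2, 3, 2, 2) and L = D - A. L has integer entries, so p(x) = det(xI - L) has integer coefficients. Expanding the determinant yields x^5 - 12x^4 + 51x^3 - 92x^2 + 60x. Since p(0) = det(-L) = 0, x divides p(x). The largest eigenvalue, 5, is at most the vertex count 5.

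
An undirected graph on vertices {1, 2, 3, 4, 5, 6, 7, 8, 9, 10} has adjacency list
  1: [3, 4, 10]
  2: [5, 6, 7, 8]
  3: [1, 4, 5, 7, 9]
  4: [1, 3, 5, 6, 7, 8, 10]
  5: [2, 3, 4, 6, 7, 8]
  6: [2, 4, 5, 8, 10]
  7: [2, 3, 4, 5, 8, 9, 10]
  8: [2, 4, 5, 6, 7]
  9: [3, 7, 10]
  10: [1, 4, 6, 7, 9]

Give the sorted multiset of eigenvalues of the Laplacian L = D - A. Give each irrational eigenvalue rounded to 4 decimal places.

Reading degrees in the order [1, 2, 3, 4, 5, 6, 7, 8, 9, 10] gives [3, 4, 5, 7, 6, 5, 7, 5, 3, 5]; set D = diag(3, 4, 5, 7, 6, 5, 7, 5, 3, 5) and form L = D - A. L is symmetric positive semidefinite, so every eigenvalue is real and nonnegative.

[0, 2.0849, 2.7935, 4.4330, 4.8730, 5.7752, 6.1195, 7.2333, 8.1302, 8.5574]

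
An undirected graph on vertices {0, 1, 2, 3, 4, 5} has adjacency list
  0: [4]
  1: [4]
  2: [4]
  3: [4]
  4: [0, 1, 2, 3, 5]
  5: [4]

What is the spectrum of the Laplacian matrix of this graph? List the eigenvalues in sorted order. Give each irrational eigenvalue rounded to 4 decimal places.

[0, 1, 1, 1, 1, 6]

Each diagonal entry of L is the vertex degree and each off-diagonal entry is -1 where an edge is present, 0 otherwise; in the order [0, 1, 2, 3, 4, 5] the diagonal is [1, 1, 1, 1, 5, 1]. L is symmetric positive semidefinite, so every eigenvalue is real and nonnegative. The single zero eigenvalue shows the graph is connected.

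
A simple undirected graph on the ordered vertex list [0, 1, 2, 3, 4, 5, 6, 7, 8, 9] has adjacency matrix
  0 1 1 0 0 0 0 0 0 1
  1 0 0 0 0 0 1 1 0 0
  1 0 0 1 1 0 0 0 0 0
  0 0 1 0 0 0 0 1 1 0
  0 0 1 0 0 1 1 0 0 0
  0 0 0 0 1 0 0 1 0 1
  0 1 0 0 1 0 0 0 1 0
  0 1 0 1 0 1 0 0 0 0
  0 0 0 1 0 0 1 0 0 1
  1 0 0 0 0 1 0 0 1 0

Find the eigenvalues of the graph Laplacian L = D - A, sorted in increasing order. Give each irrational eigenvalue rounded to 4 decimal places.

[0, 2, 2, 2, 2, 2, 5, 5, 5, 5]

Reading degrees in the order [0, 1, 2, 3, 4, 5, 6, 7, 8, 9] gives [3, 3, 3, 3, 3, 3, 3, 3, 3, 3]; set D = diag(3, 3, 3, 3, 3, 3, 3, 3, 3, 3) and form L = D - A. Diagonalising L (or applying a numerical eigensolver to the 10x10 matrix) gives the spectrum above.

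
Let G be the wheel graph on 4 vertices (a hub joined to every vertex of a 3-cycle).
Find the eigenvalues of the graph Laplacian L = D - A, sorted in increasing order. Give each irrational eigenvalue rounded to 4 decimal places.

The graph has 4 vertices and degree multiset [3, 3, 3, 3]; D is the diagonal matrix of degrees and L = D - A. Since every row of L sums to 0, the all-ones vector is in the kernel and 0 is an eigenvalue. By the matrix-tree theorem the graph has (1/4) * product of the nonzero eigenvalues = 16 spanning trees.

[0, 4, 4, 4]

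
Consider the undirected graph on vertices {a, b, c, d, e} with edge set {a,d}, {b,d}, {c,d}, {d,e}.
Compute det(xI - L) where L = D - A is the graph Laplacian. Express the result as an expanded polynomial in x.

Each diagonal entry of L is the vertex degree and each off-diagonal entry is -1 where an edge is present, 0 otherwise; in the order [a, b, c, d, e] the diagonal is [1, 1, 1, 4, 1]. Computing det(xI - L) by cofactor expansion (or equivalently via sum-over-permutations) gives x^5 - 8x^4 + 18x^3 - 16x^2 + 5x. Since p(0) = det(-L) = 0, x divides p(x). The largest eigenvalue, 5, is at most the vertex count 5.

x^5 - 8x^4 + 18x^3 - 16x^2 + 5x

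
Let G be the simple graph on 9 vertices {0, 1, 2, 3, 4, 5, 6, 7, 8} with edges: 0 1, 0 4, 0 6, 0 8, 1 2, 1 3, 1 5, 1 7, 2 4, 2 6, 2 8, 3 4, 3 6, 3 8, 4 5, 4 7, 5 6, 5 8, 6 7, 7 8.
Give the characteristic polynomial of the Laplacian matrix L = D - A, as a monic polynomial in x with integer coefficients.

Each diagonal entry of L is the vertex degree and each off-diagonal entry is -1 where an edge is present, 0 otherwise; in the order [0, 1, 2, 3, 4, 5, 6, 7, 8] the diagonal is [4, 5, 4, 4, 5, 4, 5, 4, 5]. L has integer entries, so p(x) = det(xI - L) has integer coefficients. Expanding the determinant yields x^9 - 40x^8 + 690x^7 - 6720x^6 + 40485x^5 - 154704x^4 + 366560x^3 - 492800x^2 + 288000x. The constant term is 0 because L is singular (the all-ones vector lies in its kernel).

x^9 - 40x^8 + 690x^7 - 6720x^6 + 40485x^5 - 154704x^4 + 366560x^3 - 492800x^2 + 288000x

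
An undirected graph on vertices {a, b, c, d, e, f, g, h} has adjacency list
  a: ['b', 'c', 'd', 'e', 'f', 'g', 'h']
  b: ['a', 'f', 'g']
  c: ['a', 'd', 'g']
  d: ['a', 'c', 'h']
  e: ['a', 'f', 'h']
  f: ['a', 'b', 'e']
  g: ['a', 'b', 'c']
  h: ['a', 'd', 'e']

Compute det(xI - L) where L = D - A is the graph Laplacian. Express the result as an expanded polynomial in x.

x^8 - 28x^7 + 322x^6 - 1974x^5 + 6965x^4 - 14126x^3 + 15225x^2 - 6728x

With the vertex order [a, b, c, d, e, f, g, h], the degrees are [7, 3, 3, 3, 3, 3, 3, 3], giving D = diag(7, 3, 3, 3, 3, 3, 3, 3) and L = D - A. Computing det(xI - L) by cofactor expansion (or equivalently via sum-over-permutations) gives x^8 - 28x^7 + 322x^6 - 1974x^5 + 6965x^4 - 14126x^3 + 15225x^2 - 6728x. The coefficient of x^7 equals -trace(L) = -28, matching the sum of degrees. The largest eigenvalue, 8, is at most the vertex count 8.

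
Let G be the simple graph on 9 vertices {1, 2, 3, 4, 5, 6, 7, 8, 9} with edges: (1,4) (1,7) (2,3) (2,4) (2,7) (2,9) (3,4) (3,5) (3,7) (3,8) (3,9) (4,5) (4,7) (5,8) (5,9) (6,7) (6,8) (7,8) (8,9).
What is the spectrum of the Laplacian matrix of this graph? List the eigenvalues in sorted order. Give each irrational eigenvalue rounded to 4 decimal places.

Reading degrees in the order [1, 2, 3, 4, 5, 6, 7, 8, 9] gives [2, 4, 6, 5, 4, 2, 6, 5, 4]; set D = diag(2, 4, 6, 5, 4, 2, 6, 5, 4) and form L = D - A. The multiplicity of 0 as a Laplacian eigenvalue equals the number of connected components. The single zero eigenvalue shows the graph is connected. The largest eigenvalue, 7.4675, is at most the vertex count 9. By the matrix-tree theorem the graph has (1/9) * product of the nonzero eigenvalues = 10160 spanning trees.

[0, 1.6622, 1.8452, 3.6236, 4.4547, 5.4346, 6.3892, 7.1230, 7.4675]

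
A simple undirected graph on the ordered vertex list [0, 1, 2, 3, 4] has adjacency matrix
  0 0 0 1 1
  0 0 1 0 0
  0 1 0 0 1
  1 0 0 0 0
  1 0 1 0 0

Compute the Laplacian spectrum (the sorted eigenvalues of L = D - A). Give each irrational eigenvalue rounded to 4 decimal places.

Each diagonal entry of L is the vertex degree and each off-diagonal entry is -1 where an edge is present, 0 otherwise; in the order [0, 1, 2, 3, 4] the diagonal is [2, 1, 2, 1, 2]. Since every row of L sums to 0, the all-ones vector is in the kernel and 0 is an eigenvalue. The largest eigenvalue, 3.6180, is at most the vertex count 5. The eigenvalues sum to 8, which equals trace(L) = 2|E|.

[0, 0.3820, 1.3820, 2.6180, 3.6180]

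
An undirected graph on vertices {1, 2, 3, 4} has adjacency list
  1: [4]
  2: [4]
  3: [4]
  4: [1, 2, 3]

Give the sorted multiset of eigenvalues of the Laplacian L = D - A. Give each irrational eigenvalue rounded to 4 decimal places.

Reading degrees in the order [1, 2, 3, 4] gives [1, 1, 1, 3]; set D = diag(1, 1, 1, 3) and form L = D - A. Since every row of L sums to 0, the all-ones vector is in the kernel and 0 is an eigenvalue. The single zero eigenvalue shows the graph is connected.

[0, 1, 1, 4]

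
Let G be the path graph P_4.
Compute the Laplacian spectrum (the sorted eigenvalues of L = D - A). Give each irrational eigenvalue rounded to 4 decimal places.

[0, 0.5858, 2, 3.4142]

The graph has 4 vertices and degree multiset [2, 2, 1, 1]; D is the diagonal matrix of degrees and L = D - A. The multiplicity of 0 as a Laplacian eigenvalue equals the number of connected components. The largest eigenvalue, 3.4142, is at most the vertex count 4.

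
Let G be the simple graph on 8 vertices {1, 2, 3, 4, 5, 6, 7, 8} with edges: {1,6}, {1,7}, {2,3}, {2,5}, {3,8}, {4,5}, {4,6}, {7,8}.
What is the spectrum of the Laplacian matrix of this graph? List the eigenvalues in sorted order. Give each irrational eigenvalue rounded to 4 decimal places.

Reading degrees in the order [1, 2, 3, 4, 5, 6, 7, 8] gives [2, 2, 2, 2, 2, 2, 2, 2]; set D = diag(2, 2, 2, 2, 2, 2, 2, 2) and form L = D - A. L is symmetric positive semidefinite, so every eigenvalue is real and nonnegative. The single zero eigenvalue shows the graph is connected. There is one zero in the spectrum, matching the 1 component.

[0, 0.5858, 0.5858, 2, 2, 3.4142, 3.4142, 4]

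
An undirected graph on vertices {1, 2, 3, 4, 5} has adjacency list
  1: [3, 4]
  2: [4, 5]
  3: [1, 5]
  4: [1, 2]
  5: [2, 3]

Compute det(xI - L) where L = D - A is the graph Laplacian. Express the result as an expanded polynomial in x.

x^5 - 10x^4 + 35x^3 - 50x^2 + 25x

Reading degrees in the order [1, 2, 3, 4, 5] gives [2, 2, 2, 2, 2]; set D = diag(2, 2, 2, 2, 2) and form L = D - A. L has integer entries, so p(x) = det(xI - L) has integer coefficients. Expanding the determinant yields x^5 - 10x^4 + 35x^3 - 50x^2 + 25x. The constant term is 0 because L is singular (the all-ones vector lies in its kernel).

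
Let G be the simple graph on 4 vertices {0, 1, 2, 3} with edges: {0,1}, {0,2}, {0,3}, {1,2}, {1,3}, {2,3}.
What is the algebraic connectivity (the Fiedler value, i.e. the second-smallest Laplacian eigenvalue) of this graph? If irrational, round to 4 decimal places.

4

Each diagonal entry of L is the vertex degree and each off-diagonal entry is -1 where an edge is present, 0 otherwise; in the order [0, 1, 2, 3] the diagonal is [3, 3, 3, 3]. The smallest Laplacian eigenvalue is always 0. The next one, lambda_2 = 4, measures how hard the graph is to disconnect: larger values mean better connectivity. The largest eigenvalue, 4, is at most the vertex count 4. There is one zero in the spectrum, matching the 1 component.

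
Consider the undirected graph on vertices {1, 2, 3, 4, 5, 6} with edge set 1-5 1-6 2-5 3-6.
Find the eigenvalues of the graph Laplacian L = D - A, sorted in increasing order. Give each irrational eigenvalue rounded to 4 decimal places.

[0, 0, 0.3820, 1.3820, 2.6180, 3.6180]

Each diagonal entry of L is the vertex degree and each off-diagonal entry is -1 where an edge is present, 0 otherwise; in the order [1, 2, 3, 4, 5, 6] the diagonal is [2, 1, 1, 0, 2, 2]. Diagonalising L (or applying a numerical eigensolver to the 6x6 matrix) gives the spectrum above. The 2 zero eigenvalues correspond to the 2 connected components. The largest eigenvalue, 3.6180, is at most the vertex count 6.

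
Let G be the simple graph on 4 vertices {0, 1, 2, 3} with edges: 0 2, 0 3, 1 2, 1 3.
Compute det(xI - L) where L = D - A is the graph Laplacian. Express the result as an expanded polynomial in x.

x^4 - 8x^3 + 20x^2 - 16x

Reading degrees in the order [0, 1, 2, 3] gives [2, 2, 2, 2]; set D = diag(2, 2, 2, 2) and form L = D - A. The eigenvalues of L are [0, 2, 2, 4]; the characteristic polynomial is the product of (x - lambda_i), which multiplies out to x^4 - 8x^3 + 20x^2 - 16x. Since p(0) = det(-L) = 0, x divides p(x). By the matrix-tree theorem the graph has (1/4) * product of the nonzero eigenvalues = 4 spanning trees. There is one zero in the spectrum, matching the 1 component.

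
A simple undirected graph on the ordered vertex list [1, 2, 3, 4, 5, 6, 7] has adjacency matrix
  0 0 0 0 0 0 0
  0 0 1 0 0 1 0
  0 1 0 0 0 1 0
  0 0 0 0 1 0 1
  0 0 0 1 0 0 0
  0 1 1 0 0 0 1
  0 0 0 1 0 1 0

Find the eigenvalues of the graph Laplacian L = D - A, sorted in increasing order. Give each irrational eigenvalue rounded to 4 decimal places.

With the vertex order [1, 2, 3, 4, 5, 6, 7], the degrees are [0, 2, 2, 2, 1, 3, 2], giving D = diag(0, 2, 2, 2, 1, 3, 2) and L = D - A. L is symmetric positive semidefinite, so every eigenvalue is real and nonnegative. The 2 zero eigenvalues correspond to the 2 connected components. The largest eigenvalue, 4.2143, is at most the vertex count 7. There are 2 zeros in the spectrum, matching the 2 components.

[0, 0, 0.3249, 1.4608, 3, 3, 4.2143]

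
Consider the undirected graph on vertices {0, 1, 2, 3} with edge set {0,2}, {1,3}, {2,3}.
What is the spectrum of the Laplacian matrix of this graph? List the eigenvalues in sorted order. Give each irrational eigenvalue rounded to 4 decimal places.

Each diagonal entry of L is the vertex degree and each off-diagonal entry is -1 where an edge is present, 0 otherwise; in the order [0, 1, 2, 3] the diagonal is [1, 1, 2, 2]. Since every row of L sums to 0, the all-ones vector is in the kernel and 0 is an eigenvalue.

[0, 0.5858, 2, 3.4142]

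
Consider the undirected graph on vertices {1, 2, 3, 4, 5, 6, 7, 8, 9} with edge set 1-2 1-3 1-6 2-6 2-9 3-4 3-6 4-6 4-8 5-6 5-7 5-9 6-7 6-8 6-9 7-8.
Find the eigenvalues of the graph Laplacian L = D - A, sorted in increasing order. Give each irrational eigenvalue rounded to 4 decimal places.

[0, 1.5858, 1.5858, 3, 3, 4.4142, 4.4142, 5, 9]

Reading degrees in the order [1, 2, 3, 4, 5, 6, 7, 8, 9] gives [3, 3, 3, 3, 3, 8, 3, 3, 3]; set D = diag(3, 3, 3, 3, 3, 8, 3, 3, 3) and form L = D - A. The multiplicity of 0 as a Laplacian eigenvalue equals the number of connected components. The single zero eigenvalue shows the graph is connected. The eigenvalues sum to 32, which equals trace(L) = 2|E|.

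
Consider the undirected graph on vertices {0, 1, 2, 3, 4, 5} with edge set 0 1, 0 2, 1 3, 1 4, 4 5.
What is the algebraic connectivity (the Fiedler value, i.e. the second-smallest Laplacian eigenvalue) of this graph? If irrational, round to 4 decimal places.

Each diagonal entry of L is the vertex degree and each off-diagonal entry is -1 where an edge is present, 0 otherwise; in the order [0, 1, 2, 3, 4, 5] the diagonal is [2, 3, 1, 1, 2, 1]. The sorted Laplacian eigenvalues are [0, 0.3820, 0.6972, 2, 2.6180, 4.3028]; the algebraic connectivity is the second entry, 0.3820. By the matrix-tree theorem the graph has (1/6) * product of the nonzero eigenvalues = 1 spanning tree.

0.3820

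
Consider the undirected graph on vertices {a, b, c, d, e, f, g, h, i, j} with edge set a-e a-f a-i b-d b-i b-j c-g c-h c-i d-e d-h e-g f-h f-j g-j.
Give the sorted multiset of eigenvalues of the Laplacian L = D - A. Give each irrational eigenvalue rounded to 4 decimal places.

Each diagonal entry of L is the vertex degree and each off-diagonal entry is -1 where an edge is present, 0 otherwise; in the order [a, b, c, d, e, f, g, h, i, j] the diagonal is [3, 3, 3, 3, 3, 3, 3, 3, 3, 3]. The multiplicity of 0 as a Laplacian eigenvalue equals the number of connected components. The single zero eigenvalue shows the graph is connected. There is one zero in the spectrum, matching the 1 component.

[0, 2, 2, 2, 2, 2, 5, 5, 5, 5]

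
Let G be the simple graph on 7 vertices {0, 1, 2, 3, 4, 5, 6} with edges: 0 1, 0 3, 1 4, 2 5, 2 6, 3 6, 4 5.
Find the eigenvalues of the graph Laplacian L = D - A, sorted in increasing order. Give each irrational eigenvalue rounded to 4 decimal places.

[0, 0.7530, 0.7530, 2.4450, 2.4450, 3.8019, 3.8019]

Each diagonal entry of L is the vertex degree and each off-diagonal entry is -1 where an edge is present, 0 otherwise; in the order [0, 1, 2, 3, 4, 5, 6] the diagonal is [2, 2, 2, 2, 2, 2, 2]. Diagonalising L (or applying a numerical eigensolver to the 7x7 matrix) gives the spectrum above. The largest eigenvalue, 3.8019, is at most the vertex count 7.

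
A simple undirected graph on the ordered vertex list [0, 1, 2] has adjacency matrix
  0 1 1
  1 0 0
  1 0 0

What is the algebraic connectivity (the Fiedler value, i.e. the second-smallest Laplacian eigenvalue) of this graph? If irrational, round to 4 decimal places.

Reading degrees in the order [0, 1, 2] gives [2, 1, 1]; set D = diag(2, 1, 1) and form L = D - A. The sorted Laplacian eigenvalues are [0, 1, 3]; the algebraic connectivity is the second entry, 1. The eigenvalues sum to 4, which equals trace(L) = 2|E|.

1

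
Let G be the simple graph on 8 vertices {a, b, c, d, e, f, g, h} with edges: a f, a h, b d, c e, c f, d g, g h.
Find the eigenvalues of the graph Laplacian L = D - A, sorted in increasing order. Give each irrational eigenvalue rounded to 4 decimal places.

With the vertex order [a, b, c, d, e, f, g, h], the degrees are [2, 1, 2, 2, 1, 2, 2, 2], giving D = diag(2, 1, 2, 2, 1, 2, 2, 2) and L = D - A. L is symmetric positive semidefinite, so every eigenvalue is real and nonnegative. The eigenvalues sum to 14, which equals trace(L) = 2|E|.

[0, 0.1522, 0.5858, 1.2346, 2, 2.7654, 3.4142, 3.8478]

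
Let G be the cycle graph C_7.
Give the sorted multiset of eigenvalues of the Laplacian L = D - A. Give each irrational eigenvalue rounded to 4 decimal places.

[0, 0.7530, 0.7530, 2.4450, 2.4450, 3.8019, 3.8019]

The graph has 7 vertices and degree multiset [2, 2, 2, 2, 2, 2, 2]; D is the diagonal matrix of degrees and L = D - A. Since every row of L sums to 0, the all-ones vector is in the kernel and 0 is an eigenvalue. The eigenvalues sum to 14, which equals trace(L) = 2|E|.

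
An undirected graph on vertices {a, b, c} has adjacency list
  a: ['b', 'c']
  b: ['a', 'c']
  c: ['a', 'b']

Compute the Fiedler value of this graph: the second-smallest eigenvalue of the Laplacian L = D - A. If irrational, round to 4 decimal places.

With the vertex order [a, b, c], the degrees are [2, 2, 2], giving D = diag(2, 2, 2) and L = D - A. The smallest Laplacian eigenvalue is always 0. The next one, lambda_2 = 3, measures how hard the graph is to disconnect: larger values mean better connectivity.

3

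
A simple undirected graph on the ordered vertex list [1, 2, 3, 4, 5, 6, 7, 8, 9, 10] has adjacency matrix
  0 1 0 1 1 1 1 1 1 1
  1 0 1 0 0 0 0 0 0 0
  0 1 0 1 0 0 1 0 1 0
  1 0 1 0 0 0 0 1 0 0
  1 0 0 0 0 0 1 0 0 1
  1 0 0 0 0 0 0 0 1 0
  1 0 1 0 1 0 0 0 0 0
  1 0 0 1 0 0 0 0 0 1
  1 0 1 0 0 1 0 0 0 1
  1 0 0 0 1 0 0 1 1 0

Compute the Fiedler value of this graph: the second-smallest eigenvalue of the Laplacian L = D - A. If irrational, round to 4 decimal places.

Reading degrees in the order [1, 2, 3, 4, 5, 6, 7, 8, 9, 10] gives [8, 2, 4, 3, 3, 2, 3, 3, 4, 4]; set D = diag(8, 2, 4, 3, 3, 2, 3, 3, 4, 4) and form L = D - A. Computing the eigenvalues of L and sorting gives [0, 1.5967, 1.7367, 2, 2.7837, 3.5740, 4, 5.3964, 5.7831, 9.1294]. The Fiedler value lambda_2 = 1.5967 is strictly positive, so the graph is connected. The largest eigenvalue, 9.1294, is at most the vertex count 10.

1.5967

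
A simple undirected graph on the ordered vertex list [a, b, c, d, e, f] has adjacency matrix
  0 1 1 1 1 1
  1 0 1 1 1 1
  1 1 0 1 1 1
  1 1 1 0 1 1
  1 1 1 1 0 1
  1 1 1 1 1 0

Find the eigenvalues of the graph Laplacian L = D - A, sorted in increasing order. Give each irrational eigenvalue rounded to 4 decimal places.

[0, 6, 6, 6, 6, 6]

Reading degrees in the order [a, b, c, d, e, f] gives [5, 5, 5, 5, 5, 5]; set D = diag(5, 5, 5, 5, 5, 5) and form L = D - A. The multiplicity of 0 as a Laplacian eigenvalue equals the number of connected components. The single zero eigenvalue shows the graph is connected. There is one zero in the spectrum, matching the 1 component. By the matrix-tree theorem the graph has (1/6) * product of the nonzero eigenvalues = 1296 spanning trees.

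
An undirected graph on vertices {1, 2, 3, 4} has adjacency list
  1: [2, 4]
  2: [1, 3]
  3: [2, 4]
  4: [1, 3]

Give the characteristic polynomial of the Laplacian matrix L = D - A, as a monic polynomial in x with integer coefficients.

Reading degrees in the order [1, 2, 3, 4] gives [2, 2, 2, 2]; set D = diag(2, 2, 2, 2) and form L = D - A. The eigenvalues of L are [0, 2, 2, 4]; the characteristic polynomial is the product of (x - lambda_i), which multiplies out to x^4 - 8x^3 + 20x^2 - 16x. The constant term is 0 because L is singular (the all-ones vector lies in its kernel). By the matrix-tree theorem the graph has (1/4) * product of the nonzero eigenvalues = 4 spanning trees.

x^4 - 8x^3 + 20x^2 - 16x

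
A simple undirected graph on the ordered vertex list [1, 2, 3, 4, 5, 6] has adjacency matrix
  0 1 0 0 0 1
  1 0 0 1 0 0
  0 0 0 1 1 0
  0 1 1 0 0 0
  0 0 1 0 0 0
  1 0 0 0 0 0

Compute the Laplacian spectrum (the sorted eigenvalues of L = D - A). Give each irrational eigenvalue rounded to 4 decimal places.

Each diagonal entry of L is the vertex degree and each off-diagonal entry is -1 where an edge is present, 0 otherwise; in the order [1, 2, 3, 4, 5, 6] the diagonal is [2, 2, 2, 2, 1, 1]. L is symmetric positive semidefinite, so every eigenvalue is real and nonnegative. The eigenvalues sum to 10, which equals trace(L) = 2|E|.

[0, 0.2679, 1, 2, 3, 3.7321]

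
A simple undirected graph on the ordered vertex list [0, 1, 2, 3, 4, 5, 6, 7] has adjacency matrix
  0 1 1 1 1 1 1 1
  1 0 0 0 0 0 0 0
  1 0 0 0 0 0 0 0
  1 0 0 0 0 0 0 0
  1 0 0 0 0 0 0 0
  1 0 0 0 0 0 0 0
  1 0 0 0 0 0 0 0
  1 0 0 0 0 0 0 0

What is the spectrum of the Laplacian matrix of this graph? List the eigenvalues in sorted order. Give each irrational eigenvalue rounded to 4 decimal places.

[0, 1, 1, 1, 1, 1, 1, 8]

Reading degrees in the order [0, 1, 2, 3, 4, 5, 6, 7] gives [7, 1, 1, 1, 1, 1, 1, 1]; set D = diag(7, 1, 1, 1, 1, 1, 1, 1) and form L = D - A. Diagonalising L (or applying a numerical eigensolver to the 8x8 matrix) gives the spectrum above. The single zero eigenvalue shows the graph is connected.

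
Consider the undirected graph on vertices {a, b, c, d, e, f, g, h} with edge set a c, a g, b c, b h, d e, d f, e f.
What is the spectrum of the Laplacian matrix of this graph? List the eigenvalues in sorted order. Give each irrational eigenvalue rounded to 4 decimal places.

Each diagonal entry of L is the vertex degree and each off-diagonal entry is -1 where an edge is present, 0 otherwise; in the order [a, b, c, d, e, f, g, h] the diagonal is [2, 2, 2, 2, 2, 2, 1, 1]. L is symmetric positive semidefinite, so every eigenvalue is real and nonnegative. The 2 zero eigenvalues correspond to the 2 connected components. The largest eigenvalue, 3.6180, is at most the vertex count 8.

[0, 0, 0.3820, 1.3820, 2.6180, 3, 3, 3.6180]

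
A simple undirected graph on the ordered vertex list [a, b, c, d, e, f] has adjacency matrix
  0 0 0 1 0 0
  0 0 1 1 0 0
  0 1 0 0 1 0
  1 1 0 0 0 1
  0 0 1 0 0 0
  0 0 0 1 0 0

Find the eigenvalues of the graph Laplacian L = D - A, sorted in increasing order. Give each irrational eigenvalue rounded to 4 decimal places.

Each diagonal entry of L is the vertex degree and each off-diagonal entry is -1 where an edge is present, 0 otherwise; in the order [a, b, c, d, e, f] the diagonal is [1, 2, 2, 3, 1, 1]. L is symmetric positive semidefinite, so every eigenvalue is real and nonnegative.

[0, 0.3249, 1, 1.4608, 3, 4.2143]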